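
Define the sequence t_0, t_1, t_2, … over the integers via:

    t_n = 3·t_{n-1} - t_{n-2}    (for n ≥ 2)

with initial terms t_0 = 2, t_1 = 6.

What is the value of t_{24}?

25172538050

t_2 = 3·6 + -1·2 = 16
t_3 = 3·16 + -1·6 = 42
t_4 = 3·42 + -1·16 = 110
t_5 = 3·110 + -1·42 = 288
t_6 = 3·288 + -1·110 = 754
t_7 = 3·754 + -1·288 = 1974
t_8 = 3·1974 + -1·754 = 5168
t_9 = 3·5168 + -1·1974 = 13530
t_10 = 3·13530 + -1·5168 = 35422
t_11 = 3·35422 + -1·13530 = 92736
t_12 = 3·92736 + -1·35422 = 242786
t_13 = 3·242786 + -1·92736 = 635622
t_14 = 3·635622 + -1·242786 = 1664080
t_15 = 3·1664080 + -1·635622 = 4356618
t_16 = 3·4356618 + -1·1664080 = 11405774
t_17 = 3·11405774 + -1·4356618 = 29860704
t_18 = 3·29860704 + -1·11405774 = 78176338
t_19 = 3·78176338 + -1·29860704 = 204668310
t_20 = 3·204668310 + -1·78176338 = 535828592
t_21 = 3·535828592 + -1·204668310 = 1402817466
t_22 = 3·1402817466 + -1·535828592 = 3672623806
t_23 = 3·3672623806 + -1·1402817466 = 9615053952
t_24 = 3·9615053952 + -1·3672623806 = 25172538050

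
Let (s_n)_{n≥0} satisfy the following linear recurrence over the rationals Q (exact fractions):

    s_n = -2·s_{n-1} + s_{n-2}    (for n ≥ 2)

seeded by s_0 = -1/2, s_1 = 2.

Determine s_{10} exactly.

-10497/2

s_2 = -2·2 + 1·-1/2 = -9/2
s_3 = -2·-9/2 + 1·2 = 11
s_4 = -2·11 + 1·-9/2 = -53/2
s_5 = -2·-53/2 + 1·11 = 64
s_6 = -2·64 + 1·-53/2 = -309/2
s_7 = -2·-309/2 + 1·64 = 373
s_8 = -2·373 + 1·-309/2 = -1801/2
s_9 = -2·-1801/2 + 1·373 = 2174
s_10 = -2·2174 + 1·-1801/2 = -10497/2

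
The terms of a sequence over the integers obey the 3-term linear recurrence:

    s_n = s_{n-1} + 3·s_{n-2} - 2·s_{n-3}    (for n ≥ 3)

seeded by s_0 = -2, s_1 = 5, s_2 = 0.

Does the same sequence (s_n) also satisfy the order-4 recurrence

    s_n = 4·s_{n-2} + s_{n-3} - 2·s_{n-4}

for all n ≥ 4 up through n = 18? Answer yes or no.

Terms s_0..s_18: -2, 5, 0, 19, 9, 66, 55, 235, 268, 863, 1197, 3250, 5115, 12471, 21316, 48499, 87505, 190370, 355887
n=4: candidate gives 9, actual s_4 = 9 ✓
n=5: candidate gives 66, actual s_5 = 66 ✓
n=6: candidate gives 55, actual s_6 = 55 ✓
n=7: candidate gives 235, actual s_7 = 235 ✓
n=8: candidate gives 268, actual s_8 = 268 ✓
n=9: candidate gives 863, actual s_9 = 863 ✓
n=10: candidate gives 1197, actual s_10 = 1197 ✓
n=11: candidate gives 3250, actual s_11 = 3250 ✓
n=12: candidate gives 5115, actual s_12 = 5115 ✓
n=13: candidate gives 12471, actual s_13 = 12471 ✓
n=14: candidate gives 21316, actual s_14 = 21316 ✓
n=15: candidate gives 48499, actual s_15 = 48499 ✓
n=16: candidate gives 87505, actual s_16 = 87505 ✓
n=17: candidate gives 190370, actual s_17 = 190370 ✓
n=18: candidate gives 355887, actual s_18 = 355887 ✓

yes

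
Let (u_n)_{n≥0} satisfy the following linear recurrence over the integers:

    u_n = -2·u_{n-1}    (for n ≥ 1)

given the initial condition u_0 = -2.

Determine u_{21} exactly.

4194304

u_1 = -2·-2 = 4
u_2 = -2·4 = -8
u_3 = -2·-8 = 16
u_4 = -2·16 = -32
u_5 = -2·-32 = 64
u_6 = -2·64 = -128
u_7 = -2·-128 = 256
u_8 = -2·256 = -512
u_9 = -2·-512 = 1024
u_10 = -2·1024 = -2048
u_11 = -2·-2048 = 4096
u_12 = -2·4096 = -8192
u_13 = -2·-8192 = 16384
u_14 = -2·16384 = -32768
u_15 = -2·-32768 = 65536
u_16 = -2·65536 = -131072
u_17 = -2·-131072 = 262144
u_18 = -2·262144 = -524288
u_19 = -2·-524288 = 1048576
u_20 = -2·1048576 = -2097152
u_21 = -2·-2097152 = 4194304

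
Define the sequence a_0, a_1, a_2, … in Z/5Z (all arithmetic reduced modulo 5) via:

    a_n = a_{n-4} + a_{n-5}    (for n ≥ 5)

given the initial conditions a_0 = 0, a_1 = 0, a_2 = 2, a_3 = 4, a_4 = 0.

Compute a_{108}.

a_5 = 0·0 + 0·4 + 0·2 + 1·0 + 1·0 = 0
a_6 = 0·0 + 0·0 + 0·4 + 1·2 + 1·0 = 2
a_7 = 0·2 + 0·0 + 0·0 + 1·4 + 1·2 = 1
a_8 = 0·1 + 0·2 + 0·0 + 1·0 + 1·4 = 4
a_9 = 0·4 + 0·1 + 0·2 + 1·0 + 1·0 = 0
a_10 = 0·0 + 0·4 + 0·1 + 1·2 + 1·0 = 2
a_11 = 0·2 + 0·0 + 0·4 + 1·1 + 1·2 = 3
a_12 = 0·3 + 0·2 + 0·0 + 1·4 + 1·1 = 0
a_13 = 0·0 + 0·3 + 0·2 + 1·0 + 1·4 = 4
a_14 = 0·4 + 0·0 + 0·3 + 1·2 + 1·0 = 2
a_15 = 0·2 + 0·4 + 0·0 + 1·3 + 1·2 = 0
a_16 = 0·0 + 0·2 + 0·4 + 1·0 + 1·3 = 3
a_17 = 0·3 + 0·0 + 0·2 + 1·4 + 1·0 = 4
a_18 = 0·4 + 0·3 + 0·0 + 1·2 + 1·4 = 1
a_19 = 0·1 + 0·4 + 0·3 + 1·0 + 1·2 = 2
a_20 = 0·2 + 0·1 + 0·4 + 1·3 + 1·0 = 3
a_21 = 0·3 + 0·2 + 0·1 + 1·4 + 1·3 = 2
a_22 = 0·2 + 0·3 + 0·2 + 1·1 + 1·4 = 0
a_23 = 0·0 + 0·2 + 0·3 + 1·2 + 1·1 = 3
a_24 = 0·3 + 0·0 + 0·2 + 1·3 + 1·2 = 0
a_25 = 0·0 + 0·3 + 0·0 + 1·2 + 1·3 = 0
a_26 = 0·0 + 0·0 + 0·3 + 1·0 + 1·2 = 2
a_27 = 0·2 + 0·0 + 0·0 + 1·3 + 1·0 = 3
a_28 = 0·3 + 0·2 + 0·0 + 1·0 + 1·3 = 3
a_29 = 0·3 + 0·3 + 0·2 + 1·0 + 1·0 = 0
a_30 = 0·0 + 0·3 + 0·3 + 1·2 + 1·0 = 2
a_31 = 0·2 + 0·0 + 0·3 + 1·3 + 1·2 = 0
a_32 = 0·0 + 0·2 + 0·0 + 1·3 + 1·3 = 1
a_33 = 0·1 + 0·0 + 0·2 + 1·0 + 1·3 = 3
a_34 = 0·3 + 0·1 + 0·0 + 1·2 + 1·0 = 2
a_35 = 0·2 + 0·3 + 0·1 + 1·0 + 1·2 = 2
a_36 = 0·2 + 0·2 + 0·3 + 1·1 + 1·0 = 1
a_37 = 0·1 + 0·2 + 0·2 + 1·3 + 1·1 = 4
a_38 = 0·4 + 0·1 + 0·2 + 1·2 + 1·3 = 0
a_39 = 0·0 + 0·4 + 0·1 + 1·2 + 1·2 = 4
a_40 = 0·4 + 0·0 + 0·4 + 1·1 + 1·2 = 3
a_41 = 0·3 + 0·4 + 0·0 + 1·4 + 1·1 = 0
a_42 = 0·0 + 0·3 + 0·4 + 1·0 + 1·4 = 4
a_43 = 0·4 + 0·0 + 0·3 + 1·4 + 1·0 = 4
a_44 = 0·4 + 0·4 + 0·0 + 1·3 + 1·4 = 2
a_45 = 0·2 + 0·4 + 0·4 + 1·0 + 1·3 = 3
a_46 = 0·3 + 0·2 + 0·4 + 1·4 + 1·0 = 4
a_47 = 0·4 + 0·3 + 0·2 + 1·4 + 1·4 = 3
a_48 = 0·3 + 0·4 + 0·3 + 1·2 + 1·4 = 1
a_49 = 0·1 + 0·3 + 0·4 + 1·3 + 1·2 = 0
a_50 = 0·0 + 0·1 + 0·3 + 1·4 + 1·3 = 2
a_51 = 0·2 + 0·0 + 0·1 + 1·3 + 1·4 = 2
a_52 = 0·2 + 0·2 + 0·0 + 1·1 + 1·3 = 4
a_53 = 0·4 + 0·2 + 0·2 + 1·0 + 1·1 = 1
a_54 = 0·1 + 0·4 + 0·2 + 1·2 + 1·0 = 2
a_55 = 0·2 + 0·1 + 0·4 + 1·2 + 1·2 = 4
a_56 = 0·4 + 0·2 + 0·1 + 1·4 + 1·2 = 1
a_57 = 0·1 + 0·4 + 0·2 + 1·1 + 1·4 = 0
a_58 = 0·0 + 0·1 + 0·4 + 1·2 + 1·1 = 3
a_59 = 0·3 + 0·0 + 0·1 + 1·4 + 1·2 = 1
a_60 = 0·1 + 0·3 + 0·0 + 1·1 + 1·4 = 0
a_61 = 0·0 + 0·1 + 0·3 + 1·0 + 1·1 = 1
a_62 = 0·1 + 0·0 + 0·1 + 1·3 + 1·0 = 3
a_63 = 0·3 + 0·1 + 0·0 + 1·1 + 1·3 = 4
a_64 = 0·4 + 0·3 + 0·1 + 1·0 + 1·1 = 1
a_65 = 0·1 + 0·4 + 0·3 + 1·1 + 1·0 = 1
a_66 = 0·1 + 0·1 + 0·4 + 1·3 + 1·1 = 4
a_67 = 0·4 + 0·1 + 0·1 + 1·4 + 1·3 = 2
a_68 = 0·2 + 0·4 + 0·1 + 1·1 + 1·4 = 0
a_69 = 0·0 + 0·2 + 0·4 + 1·1 + 1·1 = 2
a_70 = 0·2 + 0·0 + 0·2 + 1·4 + 1·1 = 0
a_71 = 0·0 + 0·2 + 0·0 + 1·2 + 1·4 = 1
a_72 = 0·1 + 0·0 + 0·2 + 1·0 + 1·2 = 2
a_73 = 0·2 + 0·1 + 0·0 + 1·2 + 1·0 = 2
a_74 = 0·2 + 0·2 + 0·1 + 1·0 + 1·2 = 2
a_75 = 0·2 + 0·2 + 0·2 + 1·1 + 1·0 = 1
a_76 = 0·1 + 0·2 + 0·2 + 1·2 + 1·1 = 3
a_77 = 0·3 + 0·1 + 0·2 + 1·2 + 1·2 = 4
a_78 = 0·4 + 0·3 + 0·1 + 1·2 + 1·2 = 4
a_79 = 0·4 + 0·4 + 0·3 + 1·1 + 1·2 = 3
a_80 = 0·3 + 0·4 + 0·4 + 1·3 + 1·1 = 4
a_81 = 0·4 + 0·3 + 0·4 + 1·4 + 1·3 = 2
a_82 = 0·2 + 0·4 + 0·3 + 1·4 + 1·4 = 3
a_83 = 0·3 + 0·2 + 0·4 + 1·3 + 1·4 = 2
a_84 = 0·2 + 0·3 + 0·2 + 1·4 + 1·3 = 2
a_85 = 0·2 + 0·2 + 0·3 + 1·2 + 1·4 = 1
a_86 = 0·1 + 0·2 + 0·2 + 1·3 + 1·2 = 0
a_87 = 0·0 + 0·1 + 0·2 + 1·2 + 1·3 = 0
a_88 = 0·0 + 0·0 + 0·1 + 1·2 + 1·2 = 4
a_89 = 0·4 + 0·0 + 0·0 + 1·1 + 1·2 = 3
a_90 = 0·3 + 0·4 + 0·0 + 1·0 + 1·1 = 1
a_91 = 0·1 + 0·3 + 0·4 + 1·0 + 1·0 = 0
a_92 = 0·0 + 0·1 + 0·3 + 1·4 + 1·0 = 4
a_93 = 0·4 + 0·0 + 0·1 + 1·3 + 1·4 = 2
a_94 = 0·2 + 0·4 + 0·0 + 1·1 + 1·3 = 4
a_95 = 0·4 + 0·2 + 0·4 + 1·0 + 1·1 = 1
a_96 = 0·1 + 0·4 + 0·2 + 1·4 + 1·0 = 4
a_97 = 0·4 + 0·1 + 0·4 + 1·2 + 1·4 = 1
a_98 = 0·1 + 0·4 + 0·1 + 1·4 + 1·2 = 1
a_99 = 0·1 + 0·1 + 0·4 + 1·1 + 1·4 = 0
a_100 = 0·0 + 0·1 + 0·1 + 1·4 + 1·1 = 0
a_101 = 0·0 + 0·0 + 0·1 + 1·1 + 1·4 = 0
a_102 = 0·0 + 0·0 + 0·0 + 1·1 + 1·1 = 2
a_103 = 0·2 + 0·0 + 0·0 + 1·0 + 1·1 = 1
a_104 = 0·1 + 0·2 + 0·0 + 1·0 + 1·0 = 0
a_105 = 0·0 + 0·1 + 0·2 + 1·0 + 1·0 = 0
a_106 = 0·0 + 0·0 + 0·1 + 1·2 + 1·0 = 2
a_107 = 0·2 + 0·0 + 0·0 + 1·1 + 1·2 = 3
a_108 = 0·3 + 0·2 + 0·0 + 1·0 + 1·1 = 1

1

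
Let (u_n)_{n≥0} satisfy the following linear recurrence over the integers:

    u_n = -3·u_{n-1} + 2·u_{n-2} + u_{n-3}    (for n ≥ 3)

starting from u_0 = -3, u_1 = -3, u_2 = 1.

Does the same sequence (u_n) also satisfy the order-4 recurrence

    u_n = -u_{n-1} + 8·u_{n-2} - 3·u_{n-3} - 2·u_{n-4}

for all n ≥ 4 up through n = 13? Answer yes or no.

yes

Terms u_0..u_13: -3, -3, 1, -12, 35, -128, 442, -1547, 5397, -18843, 65776, -229617, 801560, -2798138
n=4: candidate gives 35, actual u_4 = 35 ✓
n=5: candidate gives -128, actual u_5 = -128 ✓
n=6: candidate gives 442, actual u_6 = 442 ✓
n=7: candidate gives -1547, actual u_7 = -1547 ✓
n=8: candidate gives 5397, actual u_8 = 5397 ✓
n=9: candidate gives -18843, actual u_9 = -18843 ✓
n=10: candidate gives 65776, actual u_10 = 65776 ✓
n=11: candidate gives -229617, actual u_11 = -229617 ✓
n=12: candidate gives 801560, actual u_12 = 801560 ✓
n=13: candidate gives -2798138, actual u_13 = -2798138 ✓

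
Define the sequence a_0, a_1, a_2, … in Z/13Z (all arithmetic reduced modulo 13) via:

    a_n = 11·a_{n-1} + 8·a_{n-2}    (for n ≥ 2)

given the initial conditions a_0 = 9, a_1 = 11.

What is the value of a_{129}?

10

a_2 = 11·11 + 8·9 = 11
a_3 = 11·11 + 8·11 = 1
a_4 = 11·1 + 8·11 = 8
a_5 = 11·8 + 8·1 = 5
a_6 = 11·5 + 8·8 = 2
a_7 = 11·2 + 8·5 = 10
a_8 = 11·10 + 8·2 = 9
a_9 = 11·9 + 8·10 = 10
a_10 = 11·10 + 8·9 = 0
a_11 = 11·0 + 8·10 = 2
a_12 = 11·2 + 8·0 = 9
a_13 = 11·9 + 8·2 = 11
(a_12, a_13) = (9, 11) = (a_0, a_1), so the sequence has period 12.
129 ≡ 9 (mod 12), hence a_129 = a_9 = 10.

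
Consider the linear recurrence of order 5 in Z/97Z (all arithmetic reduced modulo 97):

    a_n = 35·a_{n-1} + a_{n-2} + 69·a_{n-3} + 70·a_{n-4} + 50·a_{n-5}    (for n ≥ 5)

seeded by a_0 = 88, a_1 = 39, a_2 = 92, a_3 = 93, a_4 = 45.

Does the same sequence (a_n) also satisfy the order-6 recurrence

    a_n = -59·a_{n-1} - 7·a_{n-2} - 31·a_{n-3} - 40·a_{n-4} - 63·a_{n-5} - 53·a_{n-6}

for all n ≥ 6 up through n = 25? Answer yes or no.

Terms a_0..a_25: 88, 39, 92, 93, 45, 14, 16, 45, 75, 20, 74, 95, 57, 27, 60, 17, 6, 86, 39, 41, 45, 54, 57, 80, 46, 13
n=6: candidate gives 16, actual a_6 = 16 ✓
n=7: candidate gives 45, actual a_7 = 45 ✓
n=8: candidate gives 75, actual a_8 = 75 ✓
n=9: candidate gives 20, actual a_9 = 20 ✓
n=10: candidate gives 74, actual a_10 = 74 ✓
n=11: candidate gives 95, actual a_11 = 95 ✓
n=12: candidate gives 57, actual a_12 = 57 ✓
n=13: candidate gives 27, actual a_13 = 27 ✓
n=14: candidate gives 60, actual a_14 = 60 ✓
n=15: candidate gives 17, actual a_15 = 17 ✓
n=16: candidate gives 6, actual a_16 = 6 ✓
n=17: candidate gives 86, actual a_17 = 86 ✓
n=18: candidate gives 39, actual a_18 = 39 ✓
n=19: candidate gives 41, actual a_19 = 41 ✓
n=20: candidate gives 45, actual a_20 = 45 ✓
n=21: candidate gives 54, actual a_21 = 54 ✓
n=22: candidate gives 57, actual a_22 = 57 ✓
n=23: candidate gives 80, actual a_23 = 80 ✓
n=24: candidate gives 46, actual a_24 = 46 ✓
n=25: candidate gives 13, actual a_25 = 13 ✓

yes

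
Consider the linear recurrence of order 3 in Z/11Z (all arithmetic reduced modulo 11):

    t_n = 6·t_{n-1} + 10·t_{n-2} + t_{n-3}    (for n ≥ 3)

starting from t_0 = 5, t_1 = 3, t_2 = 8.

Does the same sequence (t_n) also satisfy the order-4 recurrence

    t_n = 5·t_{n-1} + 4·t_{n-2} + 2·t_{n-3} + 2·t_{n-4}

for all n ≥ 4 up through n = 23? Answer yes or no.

Terms t_0..t_23: 5, 3, 8, 6, 9, 1, 3, 4, 0, 10, 9, 0, 1, 4, 1, 3, 10, 3, 0, 7, 1, 10, 0, 2
n=4: candidate gives 1, actual t_4 = 9 ✗

no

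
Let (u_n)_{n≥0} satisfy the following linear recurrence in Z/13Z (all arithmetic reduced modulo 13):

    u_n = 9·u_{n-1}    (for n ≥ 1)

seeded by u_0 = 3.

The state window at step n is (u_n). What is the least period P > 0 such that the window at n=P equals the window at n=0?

n=0: window = (3)
n=1: window = (1)
n=2: window = (9)
n=3: window = (3)
window at n=3 equals window at n=0 → period = 3

3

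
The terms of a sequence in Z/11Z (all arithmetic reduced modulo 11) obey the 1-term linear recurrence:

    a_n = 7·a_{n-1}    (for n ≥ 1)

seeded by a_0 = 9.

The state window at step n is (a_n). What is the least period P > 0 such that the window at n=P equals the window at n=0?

n=0: window = (9)
n=1: window = (8)
n=2: window = (1)
n=3: window = (7)
n=4: window = (5)
n=5: window = (2)
n=6: window = (3)
n=7: window = (10)
n=8: window = (4)
n=9: window = (6)
n=10: window = (9)
window at n=10 equals window at n=0 → period = 10

10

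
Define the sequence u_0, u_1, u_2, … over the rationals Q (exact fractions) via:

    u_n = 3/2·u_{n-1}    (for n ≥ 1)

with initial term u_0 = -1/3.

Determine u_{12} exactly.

-177147/4096

u_1 = 3/2·-1/3 = -1/2
u_2 = 3/2·-1/2 = -3/4
u_3 = 3/2·-3/4 = -9/8
u_4 = 3/2·-9/8 = -27/16
u_5 = 3/2·-27/16 = -81/32
u_6 = 3/2·-81/32 = -243/64
u_7 = 3/2·-243/64 = -729/128
u_8 = 3/2·-729/128 = -2187/256
u_9 = 3/2·-2187/256 = -6561/512
u_10 = 3/2·-6561/512 = -19683/1024
u_11 = 3/2·-19683/1024 = -59049/2048
u_12 = 3/2·-59049/2048 = -177147/4096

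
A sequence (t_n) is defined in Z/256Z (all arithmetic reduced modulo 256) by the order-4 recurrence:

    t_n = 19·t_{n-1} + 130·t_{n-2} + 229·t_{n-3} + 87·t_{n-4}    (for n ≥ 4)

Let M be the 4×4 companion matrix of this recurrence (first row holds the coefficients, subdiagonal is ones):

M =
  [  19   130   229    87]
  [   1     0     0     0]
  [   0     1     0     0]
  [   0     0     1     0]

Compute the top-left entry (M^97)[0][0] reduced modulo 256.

(M^97)[0][0] is the top entry after applying M 97 times to the unit state (1, 0, 0, 0). Equivalently it is h_{100} for the auxiliary sequence (h_n) obeying the same recurrence with h_3 = 1 and h_i = 0 for 0 ≤ i < 3:
h_4 = 19·1 + 130·0 + 229·0 + 87·0 = 19
h_5 = 19·19 + 130·1 + 229·0 + 87·0 = 235
h_6 = 19·235 + 130·19 + 229·1 + 87·0 = 252
h_7 = 19·252 + 130·235 + 229·19 + 87·1 = 96
h_8 = 19·96 + 130·252 + 229·235 + 87·19 = 196
h_9 = 19·196 + 130·96 + 229·252 + 87·235 = 149
Continuing the recurrence:
  h_10 = 27;  h_11 = 159;  h_12 = 104;  h_13 = 64;  h_14 = 248;  h_15 = 249
  h_16 = 3;  h_17 = 67;  h_18 = 132;  h_19 = 32;  h_20 = 92;  h_21 = 237
  h_22 = 203;  h_23 = 151;  h_24 = 144;  h_25 = 128;  h_26 = 176;  h_27 = 49
  h_28 = 115;  h_29 = 91;  h_30 = 204;  h_31 = 224;  h_32 = 180;  h_33 = 133
  h_34 = 251;  h_35 = 79;  h_36 = 120;  h_37 = 192;  h_38 = 40;  h_39 = 169
  h_40 = 99;  h_41 = 51;  h_42 = 212;  h_43 = 160;  h_44 = 204;  h_45 = 93
  h_46 = 171;  h_47 = 199;  h_48 = 32;  h_49 = 0;  h_50 = 96;  h_51 = 97
  h_52 = 211;  h_53 = 203;  h_54 = 156;  h_55 = 96;  h_56 = 164;  h_57 = 117
  h_58 = 219;  h_59 = 255;  h_60 = 136;  h_61 = 64;  h_62 = 88;  h_63 = 89
  h_64 = 195;  h_65 = 35;  h_66 = 36;  h_67 = 32;  h_68 = 60;  h_69 = 205
  h_70 = 139;  h_71 = 247;  h_72 = 176;  h_73 = 128;  h_74 = 16;  h_75 = 145
  h_76 = 51;  h_77 = 59;  h_78 = 108;  h_79 = 224;  h_80 = 148;  h_81 = 101
  h_82 = 187;  h_83 = 175;  h_84 = 152;  h_85 = 192;  h_86 = 136;  h_87 = 9
  h_88 = 35;  h_89 = 19;  h_90 = 116;  h_91 = 160;  h_92 = 172;  h_93 = 61
  h_94 = 107;  h_95 = 39;  h_96 = 64;  h_97 = 0;  h_98 = 192
h_99 = 19·192 + 130·0 + 229·64 + 87·39 = 193
h_100 = 19·193 + 130·192 + 229·0 + 87·64 = 147

147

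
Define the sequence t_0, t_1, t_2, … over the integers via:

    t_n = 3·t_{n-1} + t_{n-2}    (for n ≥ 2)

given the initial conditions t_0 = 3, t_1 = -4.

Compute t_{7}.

t_2 = 3·-4 + 1·3 = -9
t_3 = 3·-9 + 1·-4 = -31
t_4 = 3·-31 + 1·-9 = -102
t_5 = 3·-102 + 1·-31 = -337
t_6 = 3·-337 + 1·-102 = -1113
t_7 = 3·-1113 + 1·-337 = -3676

-3676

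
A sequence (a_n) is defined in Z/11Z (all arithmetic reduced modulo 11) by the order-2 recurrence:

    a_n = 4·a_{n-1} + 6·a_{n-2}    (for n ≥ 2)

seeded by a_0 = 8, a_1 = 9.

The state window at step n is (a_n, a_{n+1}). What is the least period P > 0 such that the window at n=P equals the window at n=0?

30

n=0: window = (8, 9)
n=1: window = (9, 7)
n=2: window = (7, 5)
n=3: window = (5, 7)
n=4: window = (7, 3)
n=5: window = (3, 10)
n=6: window = (10, 3)
n=7: window = (3, 6)
n=8: window = (6, 9)
n=9: window = (9, 6)
n=10: window = (6, 1)
n=11: window = (1, 7)
n=12: window = (7, 1)
n=13: window = (1, 2)
n=14: window = (2, 3)
n=15: window = (3, 2)
n=16: window = (2, 4)
n=17: window = (4, 6)
n=18: window = (6, 4)
n=19: window = (4, 8)
n=20: window = (8, 1)
n=21: window = (1, 8)
n=22: window = (8, 5)
n=23: window = (5, 2)
n=24: window = (2, 5)
n=25: window = (5, 10)
n=26: window = (10, 4)
n=27: window = (4, 10)
n=28: window = (10, 9)
n=29: window = (9, 8)
n=30: window = (8, 9)
window at n=30 equals window at n=0 → period = 30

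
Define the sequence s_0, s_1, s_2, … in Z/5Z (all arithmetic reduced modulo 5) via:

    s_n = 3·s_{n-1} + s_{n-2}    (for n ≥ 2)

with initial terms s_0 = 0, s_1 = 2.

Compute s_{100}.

1

s_2 = 3·2 + 1·0 = 1
s_3 = 3·1 + 1·2 = 0
s_4 = 3·0 + 1·1 = 1
s_5 = 3·1 + 1·0 = 3
s_6 = 3·3 + 1·1 = 0
s_7 = 3·0 + 1·3 = 3
s_8 = 3·3 + 1·0 = 4
s_9 = 3·4 + 1·3 = 0
s_10 = 3·0 + 1·4 = 4
s_11 = 3·4 + 1·0 = 2
s_12 = 3·2 + 1·4 = 0
s_13 = 3·0 + 1·2 = 2
(s_12, s_13) = (0, 2) = (s_0, s_1), so the sequence has period 12.
100 ≡ 4 (mod 12), hence s_100 = s_4 = 1.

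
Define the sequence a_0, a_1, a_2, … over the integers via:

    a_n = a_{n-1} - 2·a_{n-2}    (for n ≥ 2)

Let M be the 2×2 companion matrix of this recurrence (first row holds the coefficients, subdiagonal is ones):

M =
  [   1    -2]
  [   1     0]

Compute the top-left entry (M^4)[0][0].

(M^4)[0][0] is the top entry after applying M 4 times to the unit state (1, 0). Equivalently it is h_{5} for the auxiliary sequence (h_n) obeying the same recurrence with h_1 = 1 and h_i = 0 for 0 ≤ i < 1:
h_2 = 1·1 + -2·0 = 1
h_3 = 1·1 + -2·1 = -1
h_4 = 1·-1 + -2·1 = -3
h_5 = 1·-3 + -2·-1 = -1

-1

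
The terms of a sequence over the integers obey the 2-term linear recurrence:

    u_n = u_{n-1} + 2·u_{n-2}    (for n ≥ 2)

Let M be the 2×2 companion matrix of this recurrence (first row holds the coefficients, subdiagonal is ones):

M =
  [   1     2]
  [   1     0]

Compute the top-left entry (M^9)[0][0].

341

(M^9)[0][0] is the top entry after applying M 9 times to the unit state (1, 0). Equivalently it is h_{10} for the auxiliary sequence (h_n) obeying the same recurrence with h_1 = 1 and h_i = 0 for 0 ≤ i < 1:
h_2 = 1·1 + 2·0 = 1
h_3 = 1·1 + 2·1 = 3
h_4 = 1·3 + 2·1 = 5
h_5 = 1·5 + 2·3 = 11
h_6 = 1·11 + 2·5 = 21
h_7 = 1·21 + 2·11 = 43
h_8 = 1·43 + 2·21 = 85
h_9 = 1·85 + 2·43 = 171
h_10 = 1·171 + 2·85 = 341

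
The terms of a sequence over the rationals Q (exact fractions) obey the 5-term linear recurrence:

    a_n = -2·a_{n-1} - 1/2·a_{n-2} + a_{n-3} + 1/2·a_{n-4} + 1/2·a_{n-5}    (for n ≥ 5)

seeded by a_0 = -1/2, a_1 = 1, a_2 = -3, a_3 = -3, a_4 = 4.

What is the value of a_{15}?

a_5 = -2·4 + -1/2·-3 + 1·-3 + 1/2·1 + 1/2·-1/2 = -37/4
a_6 = -2·-37/4 + -1/2·4 + 1·-3 + 1/2·-3 + 1/2·1 = 25/2
a_7 = -2·25/2 + -1/2·-37/4 + 1·4 + 1/2·-3 + 1/2·-3 = -155/8
a_8 = -2·-155/8 + -1/2·25/2 + 1·-37/4 + 1/2·4 + 1/2·-3 = 95/4
a_9 = -2·95/4 + -1/2·-155/8 + 1·25/2 + 1/2·-37/4 + 1/2·4 = -447/16
a_10 = -2·-447/16 + -1/2·95/4 + 1·-155/8 + 1/2·25/2 + 1/2·-37/4 = 105/4
a_11 = -2·105/4 + -1/2·-447/16 + 1·95/4 + 1/2·-155/8 + 1/2·25/2 = -583/32
a_12 = -2·-583/32 + -1/2·105/4 + 1·-447/16 + 1/2·95/4 + 1/2·-155/8 = -39/16
a_13 = -2·-39/16 + -1/2·-583/32 + 1·105/4 + 1/2·-447/16 + 1/2·95/4 = 2441/64
a_14 = -2·2441/64 + -1/2·-39/16 + 1·-583/32 + 1/2·105/4 + 1/2·-447/16 = -753/8
a_15 = -2·-753/8 + -1/2·2441/64 + 1·-39/16 + 1/2·-583/32 + 1/2·105/4 = 21857/128

21857/128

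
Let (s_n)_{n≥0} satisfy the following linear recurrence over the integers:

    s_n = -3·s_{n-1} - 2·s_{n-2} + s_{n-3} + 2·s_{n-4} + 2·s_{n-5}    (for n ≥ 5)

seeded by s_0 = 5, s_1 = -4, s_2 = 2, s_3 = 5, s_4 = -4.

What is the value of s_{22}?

s_5 = -3·-4 + -2·5 + 1·2 + 2·-4 + 2·5 = 6
s_6 = -3·6 + -2·-4 + 1·5 + 2·2 + 2·-4 = -9
s_7 = -3·-9 + -2·6 + 1·-4 + 2·5 + 2·2 = 25
s_8 = -3·25 + -2·-9 + 1·6 + 2·-4 + 2·5 = -49
s_9 = -3·-49 + -2·25 + 1·-9 + 2·6 + 2·-4 = 92
s_10 = -3·92 + -2·-49 + 1·25 + 2·-9 + 2·6 = -159
s_11 = -3·-159 + -2·92 + 1·-49 + 2·25 + 2·-9 = 276
s_12 = -3·276 + -2·-159 + 1·92 + 2·-49 + 2·25 = -466
s_13 = -3·-466 + -2·276 + 1·-159 + 2·92 + 2·-49 = 773
s_14 = -3·773 + -2·-466 + 1·276 + 2·-159 + 2·92 = -1245
s_15 = -3·-1245 + -2·773 + 1·-466 + 2·276 + 2·-159 = 1957
s_16 = -3·1957 + -2·-1245 + 1·773 + 2·-466 + 2·276 = -2988
s_17 = -3·-2988 + -2·1957 + 1·-1245 + 2·773 + 2·-466 = 4419
s_18 = -3·4419 + -2·-2988 + 1·1957 + 2·-1245 + 2·773 = -6268
s_19 = -3·-6268 + -2·4419 + 1·-2988 + 2·1957 + 2·-1245 = 8402
s_20 = -3·8402 + -2·-6268 + 1·4419 + 2·-2988 + 2·1957 = -10313
s_21 = -3·-10313 + -2·8402 + 1·-6268 + 2·4419 + 2·-2988 = 10729
s_22 = -3·10729 + -2·-10313 + 1·8402 + 2·-6268 + 2·4419 = -6857

-6857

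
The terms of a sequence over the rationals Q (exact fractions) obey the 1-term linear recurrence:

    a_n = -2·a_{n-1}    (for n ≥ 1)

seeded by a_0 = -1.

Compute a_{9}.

a_1 = -2·-1 = 2
a_2 = -2·2 = -4
a_3 = -2·-4 = 8
a_4 = -2·8 = -16
a_5 = -2·-16 = 32
a_6 = -2·32 = -64
a_7 = -2·-64 = 128
a_8 = -2·128 = -256
a_9 = -2·-256 = 512

512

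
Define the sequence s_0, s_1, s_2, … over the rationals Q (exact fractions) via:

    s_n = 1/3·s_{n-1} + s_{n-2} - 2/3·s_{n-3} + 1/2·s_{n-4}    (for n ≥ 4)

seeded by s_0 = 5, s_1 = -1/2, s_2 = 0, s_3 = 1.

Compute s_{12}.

s_4 = 1/3·1 + 1·0 + -2/3·-1/2 + 1/2·5 = 19/6
s_5 = 1/3·19/6 + 1·1 + -2/3·0 + 1/2·-1/2 = 65/36
s_6 = 1/3·65/36 + 1·19/6 + -2/3·1 + 1/2·0 = 335/108
s_7 = 1/3·335/108 + 1·65/36 + -2/3·19/6 + 1/2·1 = 199/162
s_8 = 1/3·199/162 + 1·335/108 + -2/3·65/36 + 1/2·19/6 = 1891/486
s_9 = 1/3·1891/486 + 1·199/162 + -2/3·335/108 + 1/2·65/36 = 7933/5832
s_10 = 1/3·7933/5832 + 1·1891/486 + -2/3·199/162 + 1/2·335/108 = 11102/2187
s_11 = 1/3·11102/2187 + 1·7933/5832 + -2/3·1891/486 + 1/2·199/162 = 56299/52488
s_12 = 1/3·56299/52488 + 1·11102/2187 + -2/3·7933/5832 + 1/2·1891/486 = 1019191/157464

1019191/157464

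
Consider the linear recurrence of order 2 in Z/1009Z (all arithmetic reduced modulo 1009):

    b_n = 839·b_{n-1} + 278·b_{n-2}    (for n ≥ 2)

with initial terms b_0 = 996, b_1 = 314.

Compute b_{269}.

263

b_2 = 839·314 + 278·996 = 519
b_3 = 839·519 + 278·314 = 71
b_4 = 839·71 + 278·519 = 33
b_5 = 839·33 + 278·71 = 2
b_6 = 839·2 + 278·33 = 762
b_7 = 839·762 + 278·2 = 168
Continuing the recurrence:
  b_8 = 647;  b_9 = 281;  b_10 = 926;  b_11 = 409;  b_12 = 224;  b_13 = 956
  b_14 = 652;  b_15 = 551;  b_16 = 812;  b_17 = 3;  b_18 = 219;  b_19 = 937
  b_20 = 474;  b_21 = 304;  b_22 = 381;  b_23 = 571;  b_24 = 776;  b_25 = 584
  b_26 = 413;  b_27 = 323;  b_28 = 373;  b_29 = 150;  b_30 = 501;  b_31 = 926
  b_32 = 20;  b_33 = 769;  b_34 = 955;  b_35 = 982;  b_36 = 677;  b_37 = 502
  b_38 = 957;  b_39 = 73;  b_40 = 377;  b_41 = 600;  b_42 = 788;  b_43 = 552
  b_44 = 108;  b_45 = 899;  b_46 = 292;  b_47 = 500;  b_48 = 212;  b_49 = 42
  b_50 = 337;  b_51 = 800;  b_52 = 64;  b_53 = 639;  b_54 = 981;  b_55 = 782
  b_56 = 536;  b_57 = 151;  b_58 = 240;  b_59 = 169;  b_60 = 657;  b_61 = 877
  b_62 = 259;  b_63 = 1003;  b_64 = 374;  b_65 = 337;  b_66 = 268;  b_67 = 703
  b_68 = 399;  b_69 = 470;  b_70 = 752;  b_71 = 802;  b_72 = 68;  b_73 = 515
  b_74 = 975;  b_75 = 627;  b_76 = 1002;  b_77 = 939;  b_78 = 873;  b_79 = 633
  b_80 = 887;  b_81 = 968;  b_82 = 297;  b_83 = 670;  b_84 = 954;  b_85 = 873
  b_86 = 767;  b_87 = 305;  b_88 = 945;  b_89 = 824;  b_90 = 541;  b_91 = 887
  b_92 = 617;  b_93 = 436;  b_94 = 542;  b_95 = 816;  b_96 = 857;  b_97 = 438
  b_98 = 328;  b_99 = 419;  b_100 = 783;  b_101 = 525;  b_102 = 281;  b_103 = 307
  b_104 = 703;  b_105 = 142;  b_106 = 773;  b_107 = 894;  b_108 = 356;  b_109 = 338
  b_110 = 139;  b_111 = 713;  b_112 = 170;  b_113 = 811;  b_114 = 200;  b_115 = 757
  b_116 = 567;  b_117 = 39;  b_118 = 655;  b_119 = 392;  b_120 = 424;  b_121 = 572
  b_122 = 452;  b_123 = 447;  b_124 = 225;  b_125 = 251;  b_126 = 709;  b_127 = 707
  b_128 = 228;  b_129 = 382;  b_130 = 462;  b_131 = 413;  b_132 = 713;  b_133 = 667
  b_134 = 68;  b_135 = 318;  b_136 = 159;  b_137 = 834;  b_138 = 295;  b_139 = 82
  b_140 = 467;  b_141 = 919;  b_142 = 839;  b_143 = 853;  b_144 = 449;  b_145 = 373
  b_146 = 872;  b_147 = 859;  b_148 = 531;  b_149 = 209;  b_150 = 89;  b_151 = 594
  b_152 = 446;  b_153 = 520;  b_154 = 273;  b_155 = 277;  b_156 = 552;  b_157 = 319
  b_158 = 344;  b_159 = 941;  b_160 = 238;  b_161 = 167;  b_162 = 441;  b_163 = 717
  b_164 = 708;  b_165 = 264;  b_166 = 594;  b_167 = 664;  b_168 = 793;  b_169 = 341
  b_170 = 35;  b_171 = 56;  b_172 = 210;  b_173 = 48;  b_174 = 779;  b_175 = 985
  b_176 = 680;  b_177 = 826;  b_178 = 188;  b_179 = 913;  b_180 = 981;  b_181 = 270
  b_182 = 802;  b_183 = 269;  b_184 = 651;  b_185 = 436;  b_186 = 913;  b_187 = 304
  b_188 = 334;  b_189 = 489;  b_190 = 641;  b_191 = 738;  b_192 = 270;  b_193 = 851
  b_194 = 11;  b_195 = 620;  b_196 = 576;  b_197 = 783;  b_198 = 784;  b_199 = 647
  b_200 = 1008;  b_201 = 434;  b_202 = 608;  b_203 = 139;  b_204 = 98;  b_205 = 793
  b_206 = 397;  b_207 = 605;  b_208 = 453;  b_209 = 370;  b_210 = 476;  b_211 = 751
  b_212 = 622;  b_213 = 120;  b_214 = 157;  b_215 = 616;  b_216 = 475;  b_217 = 697
  b_218 = 443;  b_219 = 403;  b_220 = 158;  b_221 = 418;  b_222 = 107;  b_223 = 141
  b_224 = 731;  b_225 = 693;  b_226 = 652;  b_227 = 85;  b_228 = 321;  b_229 = 339
  b_230 = 329;  b_231 = 979;  b_232 = 707;  b_233 = 622;  b_234 = 1005;  b_235 = 48
  b_236 = 818;  b_237 = 409;  b_238 = 470;  b_239 = 505;  b_240 = 414;  b_241 = 389
  b_242 = 530;  b_243 = 889;  b_244 = 246;  b_245 = 495;  b_246 = 382;  b_247 = 22
  b_248 = 547;  b_249 = 909;  b_250 = 563;  b_251 = 597;  b_252 = 538;  b_253 = 849
  b_254 = 189;  b_255 = 74;  b_256 = 611;  b_257 = 449;  b_258 = 700;  b_259 = 777
  b_260 = 961;  b_261 = 168;  b_262 = 474;  b_263 = 430;  b_264 = 150;  b_265 = 203
  b_266 = 127;  b_267 = 538
b_268 = 839·538 + 278·127 = 350
b_269 = 839·350 + 278·538 = 263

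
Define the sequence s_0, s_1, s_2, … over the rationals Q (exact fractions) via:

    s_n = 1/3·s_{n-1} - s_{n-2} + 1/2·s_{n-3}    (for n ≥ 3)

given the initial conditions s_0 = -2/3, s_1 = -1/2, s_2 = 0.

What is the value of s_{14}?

3113783/8503056

s_3 = 1/3·0 + -1·-1/2 + 1/2·-2/3 = 1/6
s_4 = 1/3·1/6 + -1·0 + 1/2·-1/2 = -7/36
s_5 = 1/3·-7/36 + -1·1/6 + 1/2·0 = -25/108
s_6 = 1/3·-25/108 + -1·-7/36 + 1/2·1/6 = 65/324
s_7 = 1/3·65/324 + -1·-25/108 + 1/2·-7/36 = 391/1944
s_8 = 1/3·391/1944 + -1·65/324 + 1/2·-25/108 = -727/2916
s_9 = 1/3·-727/2916 + -1·391/1944 + 1/2·65/324 = -1609/8748
s_10 = 1/3·-1609/8748 + -1·-727/2916 + 1/2·391/1944 = 30293/104976
s_11 = 1/3·30293/104976 + -1·-1609/8748 + 1/2·-727/2916 = 48959/314928
s_12 = 1/3·48959/314928 + -1·30293/104976 + 1/2·-1609/8748 = -77641/236196
s_13 = 1/3·-77641/236196 + -1·48959/314928 + 1/2·30293/104976 = -684479/5668704
s_14 = 1/3·-684479/5668704 + -1·-77641/236196 + 1/2·48959/314928 = 3113783/8503056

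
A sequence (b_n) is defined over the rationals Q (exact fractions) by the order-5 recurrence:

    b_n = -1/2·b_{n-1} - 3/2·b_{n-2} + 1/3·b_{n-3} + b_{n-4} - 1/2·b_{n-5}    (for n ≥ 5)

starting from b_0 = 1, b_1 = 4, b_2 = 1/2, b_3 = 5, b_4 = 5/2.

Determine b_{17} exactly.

1424244731/3981312

b_5 = -1/2·5/2 + -3/2·5 + 1/3·1/2 + 1·4 + -1/2·1 = -61/12
b_6 = -1/2·-61/12 + -3/2·5/2 + 1/3·5 + 1·1/2 + -1/2·4 = -25/24
b_7 = -1/2·-25/24 + -3/2·-61/12 + 1/3·5/2 + 1·5 + -1/2·1/2 = 659/48
b_8 = -1/2·659/48 + -3/2·-25/24 + 1/3·-61/12 + 1·5/2 + -1/2·5 = -2015/288
b_9 = -1/2·-2015/288 + -3/2·659/48 + 1/3·-25/24 + 1·-61/12 + -1/2·5/2 = -4565/192
b_10 = -1/2·-4565/192 + -3/2·-2015/288 + 1/3·659/48 + 1·-25/24 + -1/2·-61/12 = 32785/1152
b_11 = -1/2·32785/1152 + -3/2·-4565/192 + 1/3·-2015/288 + 1·659/48 + -1/2·-25/24 = 230531/6912
b_12 = -1/2·230531/6912 + -3/2·32785/1152 + 1/3·-4565/192 + 1·-2015/288 + -1/2·659/48 = -1121837/13824
b_13 = -1/2·-1121837/13824 + -3/2·230531/6912 + 1/3·32785/1152 + 1·-4565/192 + -1/2·-2015/288 = -559709/27648
b_14 = -1/2·-559709/27648 + -3/2·-1121837/13824 + 1/3·230531/6912 + 1·32785/1152 + -1/2·-4565/192 = 30409561/165888
b_15 = -1/2·30409561/165888 + -3/2·-559709/27648 + 1/3·-1121837/13824 + 1·230531/6912 + -1/2·32785/1152 = -22965047/331776
b_16 = -1/2·-22965047/331776 + -3/2·30409561/165888 + 1/3·-559709/27648 + 1·-1121837/13824 + -1/2·230531/6912 = -228883655/663552
b_17 = -1/2·-228883655/663552 + -3/2·-22965047/331776 + 1/3·30409561/165888 + 1·-559709/27648 + -1/2·-1121837/13824 = 1424244731/3981312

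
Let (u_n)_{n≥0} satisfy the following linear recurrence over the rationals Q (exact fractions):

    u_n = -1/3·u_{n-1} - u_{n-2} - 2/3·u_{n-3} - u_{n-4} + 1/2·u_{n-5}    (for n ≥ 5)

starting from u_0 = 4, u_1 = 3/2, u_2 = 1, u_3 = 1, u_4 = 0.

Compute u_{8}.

u_5 = -1/3·0 + -1·1 + -2/3·1 + -1·3/2 + 1/2·4 = -7/6
u_6 = -1/3·-7/6 + -1·0 + -2/3·1 + -1·1 + 1/2·3/2 = -19/36
u_7 = -1/3·-19/36 + -1·-7/6 + -2/3·0 + -1·1 + 1/2·1 = 91/108
u_8 = -1/3·91/108 + -1·-19/36 + -2/3·-7/6 + -1·0 + 1/2·1 = 247/162

247/162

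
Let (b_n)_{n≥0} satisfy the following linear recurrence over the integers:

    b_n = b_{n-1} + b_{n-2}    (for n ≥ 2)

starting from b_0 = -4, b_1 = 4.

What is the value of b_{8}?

32

b_2 = 1·4 + 1·-4 = 0
b_3 = 1·0 + 1·4 = 4
b_4 = 1·4 + 1·0 = 4
b_5 = 1·4 + 1·4 = 8
b_6 = 1·8 + 1·4 = 12
b_7 = 1·12 + 1·8 = 20
b_8 = 1·20 + 1·12 = 32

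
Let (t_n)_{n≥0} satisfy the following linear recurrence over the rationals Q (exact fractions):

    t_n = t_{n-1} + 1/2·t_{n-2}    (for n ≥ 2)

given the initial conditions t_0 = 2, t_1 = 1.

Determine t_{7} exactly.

71/8

t_2 = 1·1 + 1/2·2 = 2
t_3 = 1·2 + 1/2·1 = 5/2
t_4 = 1·5/2 + 1/2·2 = 7/2
t_5 = 1·7/2 + 1/2·5/2 = 19/4
t_6 = 1·19/4 + 1/2·7/2 = 13/2
t_7 = 1·13/2 + 1/2·19/4 = 71/8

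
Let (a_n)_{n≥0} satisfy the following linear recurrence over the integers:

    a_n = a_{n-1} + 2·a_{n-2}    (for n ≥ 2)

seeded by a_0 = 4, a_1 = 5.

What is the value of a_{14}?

a_2 = 1·5 + 2·4 = 13
a_3 = 1·13 + 2·5 = 23
a_4 = 1·23 + 2·13 = 49
a_5 = 1·49 + 2·23 = 95
a_6 = 1·95 + 2·49 = 193
a_7 = 1·193 + 2·95 = 383
a_8 = 1·383 + 2·193 = 769
a_9 = 1·769 + 2·383 = 1535
a_10 = 1·1535 + 2·769 = 3073
a_11 = 1·3073 + 2·1535 = 6143
a_12 = 1·6143 + 2·3073 = 12289
a_13 = 1·12289 + 2·6143 = 24575
a_14 = 1·24575 + 2·12289 = 49153

49153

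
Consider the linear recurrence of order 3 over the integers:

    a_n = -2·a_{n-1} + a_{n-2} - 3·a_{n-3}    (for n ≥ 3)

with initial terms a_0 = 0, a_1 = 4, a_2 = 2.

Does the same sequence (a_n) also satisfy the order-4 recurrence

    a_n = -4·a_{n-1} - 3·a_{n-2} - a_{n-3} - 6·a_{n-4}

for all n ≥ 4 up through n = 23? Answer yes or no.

yes

Terms a_0..a_23: 0, 4, 2, 0, -10, 14, -38, 120, -320, 874, -2428, 6690, -18430, 50834, -140168, 386460, -1065590, 2938144, -8101258, 22337430, -61590550, 169822304, -468247448, 1291088850
n=4: candidate gives -10, actual a_4 = -10 ✓
n=5: candidate gives 14, actual a_5 = 14 ✓
n=6: candidate gives -38, actual a_6 = -38 ✓
n=7: candidate gives 120, actual a_7 = 120 ✓
n=8: candidate gives -320, actual a_8 = -320 ✓
n=9: candidate gives 874, actual a_9 = 874 ✓
n=10: candidate gives -2428, actual a_10 = -2428 ✓
n=11: candidate gives 6690, actual a_11 = 6690 ✓
n=12: candidate gives -18430, actual a_12 = -18430 ✓
n=13: candidate gives 50834, actual a_13 = 50834 ✓
n=14: candidate gives -140168, actual a_14 = -140168 ✓
n=15: candidate gives 386460, actual a_15 = 386460 ✓
n=16: candidate gives -1065590, actual a_16 = -1065590 ✓
n=17: candidate gives 2938144, actual a_17 = 2938144 ✓
n=18: candidate gives -8101258, actual a_18 = -8101258 ✓
n=19: candidate gives 22337430, actual a_19 = 22337430 ✓
n=20: candidate gives -61590550, actual a_20 = -61590550 ✓
n=21: candidate gives 169822304, actual a_21 = 169822304 ✓
n=22: candidate gives -468247448, actual a_22 = -468247448 ✓
n=23: candidate gives 1291088850, actual a_23 = 1291088850 ✓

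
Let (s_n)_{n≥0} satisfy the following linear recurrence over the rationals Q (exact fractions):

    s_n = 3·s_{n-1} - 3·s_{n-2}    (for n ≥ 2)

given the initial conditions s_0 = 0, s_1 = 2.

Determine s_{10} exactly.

s_2 = 3·2 + -3·0 = 6
s_3 = 3·6 + -3·2 = 12
s_4 = 3·12 + -3·6 = 18
s_5 = 3·18 + -3·12 = 18
s_6 = 3·18 + -3·18 = 0
s_7 = 3·0 + -3·18 = -54
s_8 = 3·-54 + -3·0 = -162
s_9 = 3·-162 + -3·-54 = -324
s_10 = 3·-324 + -3·-162 = -486

-486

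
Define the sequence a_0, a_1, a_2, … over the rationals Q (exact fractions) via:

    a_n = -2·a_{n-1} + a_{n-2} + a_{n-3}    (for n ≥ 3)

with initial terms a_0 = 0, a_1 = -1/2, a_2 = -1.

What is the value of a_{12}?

-5629/2

a_3 = -2·-1 + 1·-1/2 + 1·0 = 3/2
a_4 = -2·3/2 + 1·-1 + 1·-1/2 = -9/2
a_5 = -2·-9/2 + 1·3/2 + 1·-1 = 19/2
a_6 = -2·19/2 + 1·-9/2 + 1·3/2 = -22
a_7 = -2·-22 + 1·19/2 + 1·-9/2 = 49
a_8 = -2·49 + 1·-22 + 1·19/2 = -221/2
a_9 = -2·-221/2 + 1·49 + 1·-22 = 248
a_10 = -2·248 + 1·-221/2 + 1·49 = -1115/2
a_11 = -2·-1115/2 + 1·248 + 1·-221/2 = 2505/2
a_12 = -2·2505/2 + 1·-1115/2 + 1·248 = -5629/2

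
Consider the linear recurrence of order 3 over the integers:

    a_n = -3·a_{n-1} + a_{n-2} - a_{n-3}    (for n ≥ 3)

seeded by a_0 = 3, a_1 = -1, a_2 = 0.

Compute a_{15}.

-8473698

a_3 = -3·0 + 1·-1 + -1·3 = -4
a_4 = -3·-4 + 1·0 + -1·-1 = 13
a_5 = -3·13 + 1·-4 + -1·0 = -43
a_6 = -3·-43 + 1·13 + -1·-4 = 146
a_7 = -3·146 + 1·-43 + -1·13 = -494
a_8 = -3·-494 + 1·146 + -1·-43 = 1671
a_9 = -3·1671 + 1·-494 + -1·146 = -5653
a_10 = -3·-5653 + 1·1671 + -1·-494 = 19124
a_11 = -3·19124 + 1·-5653 + -1·1671 = -64696
a_12 = -3·-64696 + 1·19124 + -1·-5653 = 218865
a_13 = -3·218865 + 1·-64696 + -1·19124 = -740415
a_14 = -3·-740415 + 1·218865 + -1·-64696 = 2504806
a_15 = -3·2504806 + 1·-740415 + -1·218865 = -8473698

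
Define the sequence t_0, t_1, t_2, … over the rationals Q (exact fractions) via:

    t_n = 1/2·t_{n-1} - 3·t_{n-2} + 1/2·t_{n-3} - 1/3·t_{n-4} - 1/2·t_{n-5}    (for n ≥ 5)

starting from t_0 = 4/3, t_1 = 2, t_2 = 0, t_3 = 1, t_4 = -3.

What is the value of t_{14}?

-1218503/9216

t_5 = 1/2·-3 + -3·1 + 1/2·0 + -1/3·2 + -1/2·4/3 = -35/6
t_6 = 1/2·-35/6 + -3·-3 + 1/2·1 + -1/3·0 + -1/2·2 = 67/12
t_7 = 1/2·67/12 + -3·-35/6 + 1/2·-3 + -1/3·1 + -1/2·0 = 443/24
t_8 = 1/2·443/24 + -3·67/12 + 1/2·-35/6 + -1/3·-3 + -1/2·1 = -159/16
t_9 = 1/2·-159/16 + -3·443/24 + 1/2·67/12 + -1/3·-35/6 + -1/2·-3 = -15583/288
t_10 = 1/2·-15583/288 + -3·-159/16 + 1/2·443/24 + -1/3·67/12 + -1/2·-35/6 = 7513/576
t_11 = 1/2·7513/576 + -3·-15583/288 + 1/2·-159/16 + -1/3·443/24 + -1/2·67/12 = 178481/1152
t_12 = 1/2·178481/1152 + -3·7513/576 + 1/2·-15583/288 + -1/3·-159/16 + -1/2·443/24 = 12361/2304
t_13 = 1/2·12361/2304 + -3·178481/1152 + 1/2·7513/576 + -1/3·-15583/288 + -1/2·-159/16 = -5980061/13824
t_14 = 1/2·-5980061/13824 + -3·12361/2304 + 1/2·178481/1152 + -1/3·7513/576 + -1/2·-15583/288 = -1218503/9216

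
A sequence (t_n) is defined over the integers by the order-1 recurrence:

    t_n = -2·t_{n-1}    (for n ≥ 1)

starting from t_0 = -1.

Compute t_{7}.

t_1 = -2·-1 = 2
t_2 = -2·2 = -4
t_3 = -2·-4 = 8
t_4 = -2·8 = -16
t_5 = -2·-16 = 32
t_6 = -2·32 = -64
t_7 = -2·-64 = 128

128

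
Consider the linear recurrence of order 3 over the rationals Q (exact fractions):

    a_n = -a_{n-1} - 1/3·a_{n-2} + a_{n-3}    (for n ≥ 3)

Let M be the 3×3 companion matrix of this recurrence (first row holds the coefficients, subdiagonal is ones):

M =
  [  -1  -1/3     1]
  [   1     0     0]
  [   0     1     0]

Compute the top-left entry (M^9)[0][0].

-389/81

(M^9)[0][0] is the top entry after applying M 9 times to the unit state (1, 0, 0). Equivalently it is h_{11} for the auxiliary sequence (h_n) obeying the same recurrence with h_2 = 1 and h_i = 0 for 0 ≤ i < 2:
h_3 = -1·1 + -1/3·0 + 1·0 = -1
h_4 = -1·-1 + -1/3·1 + 1·0 = 2/3
h_5 = -1·2/3 + -1/3·-1 + 1·1 = 2/3
h_6 = -1·2/3 + -1/3·2/3 + 1·-1 = -17/9
h_7 = -1·-17/9 + -1/3·2/3 + 1·2/3 = 7/3
h_8 = -1·7/3 + -1/3·-17/9 + 1·2/3 = -28/27
h_9 = -1·-28/27 + -1/3·7/3 + 1·-17/9 = -44/27
h_10 = -1·-44/27 + -1/3·-28/27 + 1·7/3 = 349/81
h_11 = -1·349/81 + -1/3·-44/27 + 1·-28/27 = -389/81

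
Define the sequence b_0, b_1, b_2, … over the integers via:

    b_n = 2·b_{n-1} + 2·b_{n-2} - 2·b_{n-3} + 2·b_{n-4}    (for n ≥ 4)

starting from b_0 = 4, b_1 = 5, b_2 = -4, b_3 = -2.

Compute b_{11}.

b_4 = 2·-2 + 2·-4 + -2·5 + 2·4 = -14
b_5 = 2·-14 + 2·-2 + -2·-4 + 2·5 = -14
b_6 = 2·-14 + 2·-14 + -2·-2 + 2·-4 = -60
b_7 = 2·-60 + 2·-14 + -2·-14 + 2·-2 = -124
b_8 = 2·-124 + 2·-60 + -2·-14 + 2·-14 = -368
b_9 = 2·-368 + 2·-124 + -2·-60 + 2·-14 = -892
b_10 = 2·-892 + 2·-368 + -2·-124 + 2·-60 = -2392
b_11 = 2·-2392 + 2·-892 + -2·-368 + 2·-124 = -6080

-6080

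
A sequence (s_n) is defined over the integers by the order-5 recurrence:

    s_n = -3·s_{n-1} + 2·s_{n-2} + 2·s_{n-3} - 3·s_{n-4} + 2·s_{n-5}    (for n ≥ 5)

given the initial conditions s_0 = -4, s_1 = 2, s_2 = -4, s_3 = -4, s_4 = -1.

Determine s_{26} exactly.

2602093855091

s_5 = -3·-1 + 2·-4 + 2·-4 + -3·2 + 2·-4 = -27
s_6 = -3·-27 + 2·-1 + 2·-4 + -3·-4 + 2·2 = 87
s_7 = -3·87 + 2·-27 + 2·-1 + -3·-4 + 2·-4 = -313
s_8 = -3·-313 + 2·87 + 2·-27 + -3·-1 + 2·-4 = 1054
s_9 = -3·1054 + 2·-313 + 2·87 + -3·-27 + 2·-1 = -3535
s_10 = -3·-3535 + 2·1054 + 2·-313 + -3·87 + 2·-27 = 11772
s_11 = -3·11772 + 2·-3535 + 2·1054 + -3·-313 + 2·87 = -39165
s_12 = -3·-39165 + 2·11772 + 2·-3535 + -3·1054 + 2·-313 = 130181
s_13 = -3·130181 + 2·-39165 + 2·11772 + -3·-3535 + 2·1054 = -432616
s_14 = -3·-432616 + 2·130181 + 2·-39165 + -3·11772 + 2·-3535 = 1437494
s_15 = -3·1437494 + 2·-432616 + 2·130181 + -3·-39165 + 2·11772 = -4776313
s_16 = -3·-4776313 + 2·1437494 + 2·-432616 + -3·130181 + 2·-39165 = 15869822
s_17 = -3·15869822 + 2·-4776313 + 2·1437494 + -3·-432616 + 2·130181 = -52728894
s_18 = -3·-52728894 + 2·15869822 + 2·-4776313 + -3·1437494 + 2·-432616 = 175195986
s_19 = -3·175195986 + 2·-52728894 + 2·15869822 + -3·-4776313 + 2·1437494 = -582102175
s_20 = -3·-582102175 + 2·175195986 + 2·-52728894 + -3·15869822 + 2·-4776313 = 1934078617
s_21 = -3·1934078617 + 2·-582102175 + 2·175195986 + -3·-52728894 + 2·15869822 = -6426121903
s_22 = -3·-6426121903 + 2·1934078617 + 2·-582102175 + -3·175195986 + 2·-52728894 = 21351272847
s_23 = -3·21351272847 + 2·-6426121903 + 2·1934078617 + -3·-582102175 + 2·175195986 = -70941206616
s_24 = -3·-70941206616 + 2·21351272847 + 2·-6426121903 + -3·1934078617 + 2·-582102175 = 235707481535
s_25 = -3·235707481535 + 2·-70941206616 + 2·21351272847 + -3·-6426121903 + 2·1934078617 = -783155789200
s_26 = -3·-783155789200 + 2·235707481535 + 2·-70941206616 + -3·21351272847 + 2·-6426121903 = 2602093855091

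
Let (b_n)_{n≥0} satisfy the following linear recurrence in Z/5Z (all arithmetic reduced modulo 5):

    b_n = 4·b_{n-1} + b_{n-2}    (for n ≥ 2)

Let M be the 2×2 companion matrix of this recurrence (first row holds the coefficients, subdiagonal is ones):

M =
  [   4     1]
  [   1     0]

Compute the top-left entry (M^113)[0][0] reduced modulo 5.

(M^113)[0][0] is the top entry after applying M 113 times to the unit state (1, 0). Equivalently it is h_{114} for the auxiliary sequence (h_n) obeying the same recurrence with h_1 = 1 and h_i = 0 for 0 ≤ i < 1:
h_2 = 4·1 + 1·0 = 4
h_3 = 4·4 + 1·1 = 2
h_4 = 4·2 + 1·4 = 2
h_5 = 4·2 + 1·2 = 0
h_6 = 4·0 + 1·2 = 2
h_7 = 4·2 + 1·0 = 3
h_8 = 4·3 + 1·2 = 4
h_9 = 4·4 + 1·3 = 4
h_10 = 4·4 + 1·4 = 0
h_11 = 4·0 + 1·4 = 4
h_12 = 4·4 + 1·0 = 1
h_13 = 4·1 + 1·4 = 3
h_14 = 4·3 + 1·1 = 3
h_15 = 4·3 + 1·3 = 0
h_16 = 4·0 + 1·3 = 3
h_17 = 4·3 + 1·0 = 2
h_18 = 4·2 + 1·3 = 1
h_19 = 4·1 + 1·2 = 1
h_20 = 4·1 + 1·1 = 0
h_21 = 4·0 + 1·1 = 1
(h_20, h_21) = (0, 1) = (h_0, h_1), so the sequence has period 20.
114 ≡ 14 (mod 20), hence h_114 = h_14 = 3.

3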